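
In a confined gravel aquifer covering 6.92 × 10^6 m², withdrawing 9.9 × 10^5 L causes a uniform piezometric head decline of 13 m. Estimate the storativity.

ΔV = 9.9 × 10^5 L = 990 m³
S = ΔV / (A × Δh) = 990 m³ / (6.92 × 10^6 m² × 13 m) = 1.1 × 10^-5

S ≈ 1.1 × 10^-5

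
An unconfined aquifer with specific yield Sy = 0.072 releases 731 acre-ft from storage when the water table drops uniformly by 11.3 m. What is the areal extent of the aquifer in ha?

ΔV = 731 acre-ft = 9.017 × 10^5 m³
A = ΔV / (Sy × Δh) = 9.017 × 10^5 / (0.072 × 11.3) = 1.108 × 10^6 m²
A = 1.108 × 10^6 m² = 110.8 ha

A ≈ 111 ha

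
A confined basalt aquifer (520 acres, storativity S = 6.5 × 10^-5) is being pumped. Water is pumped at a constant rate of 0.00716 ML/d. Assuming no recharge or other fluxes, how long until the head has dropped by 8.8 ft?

t ≈ 51.2 days

A = 520 acres = 2.104 × 10^6 m²
Δh = 8.8 ft = 2.682 m
ΔV = S × A × Δh = 6.5 × 10^-5 × 2.104 × 10^6 × 2.682 = 366.9 m³
Q = 0.00716 ML/d = 7.16 m³/d
t = ΔV / Q = 366.9 m³ / 7.16 m³/d = 51.24 d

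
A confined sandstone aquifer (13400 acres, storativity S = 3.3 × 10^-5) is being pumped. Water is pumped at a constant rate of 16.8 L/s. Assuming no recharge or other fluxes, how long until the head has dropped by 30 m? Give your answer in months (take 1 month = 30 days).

t ≈ 1.23 months

A = 13400 acres = 5.423 × 10^7 m²
ΔV = S × A × Δh = 3.3 × 10^-5 × 5.423 × 10^7 × 30 = 53690 m³
Q = 16.8 L/s = 1452 m³/d
t = ΔV / Q = 53690 m³ / 1452 m³/d = 36.99 d
t = 36.99 d ≈ 1.233 months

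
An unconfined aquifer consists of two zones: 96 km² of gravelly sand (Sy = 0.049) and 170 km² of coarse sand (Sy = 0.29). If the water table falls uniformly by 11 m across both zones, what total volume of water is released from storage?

ΔV ≈ 5.94 × 10^8 m³

A₁ = 96 km² = 9.6 × 10^7 m²; A₂ = 170 km² = 1.7 × 10^8 m²
ΔV₁ = 0.049 × 9.6 × 10^7 × 11 = 5.174 × 10^7 m³
ΔV₂ = 0.29 × 1.7 × 10^8 × 11 = 5.423 × 10^8 m³
ΔV = ΔV₁ + ΔV₂ = 5.94 × 10^8 m³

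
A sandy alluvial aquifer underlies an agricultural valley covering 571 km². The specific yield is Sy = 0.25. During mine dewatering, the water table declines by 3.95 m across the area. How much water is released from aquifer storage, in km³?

A = 571 km² = 5.71 × 10^8 m²
ΔV = Sy × A × Δh = 0.25 × 5.71 × 10^8 m² × 3.95 m = 5.639 × 10^8 m³
ΔV = 5.639 × 10^8 m³ = 0.5639 km³

ΔV ≈ 0.564 km³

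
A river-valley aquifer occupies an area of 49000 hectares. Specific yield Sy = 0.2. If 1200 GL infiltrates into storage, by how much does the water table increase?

Δh ≈ 12.2 m

A = 49000 hectares = 4.9 × 10^8 m²
ΔV = 1200 GL = 1.2 × 10^9 m³
Δh = ΔV / (Sy × A) = 1.2 × 10^9 m³ / (0.2 × 4.9 × 10^8 m²) = 12.24 m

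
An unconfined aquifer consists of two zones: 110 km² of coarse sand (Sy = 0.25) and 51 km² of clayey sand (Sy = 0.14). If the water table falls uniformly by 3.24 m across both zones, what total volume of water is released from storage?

A₁ = 110 km² = 1.1 × 10^8 m²; A₂ = 51 km² = 5.1 × 10^7 m²
ΔV₁ = 0.25 × 1.1 × 10^8 × 3.24 = 8.91 × 10^7 m³
ΔV₂ = 0.14 × 5.1 × 10^7 × 3.24 = 2.313 × 10^7 m³
ΔV = ΔV₁ + ΔV₂ = 1.122 × 10^8 m³

ΔV ≈ 1.12 × 10^8 m³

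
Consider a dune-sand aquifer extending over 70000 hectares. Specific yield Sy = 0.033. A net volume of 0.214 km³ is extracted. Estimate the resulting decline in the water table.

A = 70000 hectares = 7 × 10^8 m²
ΔV = 0.214 km³ = 2.14 × 10^8 m³
Δh = ΔV / (Sy × A) = 2.14 × 10^8 m³ / (0.033 × 7 × 10^8 m²) = 9.264 m

Δh ≈ 9.26 m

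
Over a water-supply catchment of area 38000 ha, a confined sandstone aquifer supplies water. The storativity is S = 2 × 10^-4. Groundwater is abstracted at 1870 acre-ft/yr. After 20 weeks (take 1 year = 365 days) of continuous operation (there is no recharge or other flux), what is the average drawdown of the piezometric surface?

Δh ≈ 11.6 m

A = 38000 ha = 3.8 × 10^8 m²
Q = 1870 acre-ft/yr = 6319 m³/d
t = 20 weeks = 140 d
ΔV = Q × t = 6319 m³/d × 140 d = 8.847 × 10^5 m³
Δh = ΔV / (S × A) = 8.847 × 10^5 / (2 × 10^-4 × 3.8 × 10^8) = 11.64 m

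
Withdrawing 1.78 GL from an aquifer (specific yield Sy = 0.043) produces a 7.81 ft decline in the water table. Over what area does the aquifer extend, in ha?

A ≈ 1740 ha

Δh = 7.81 ft = 2.38 m
ΔV = 1.78 GL = 1.78 × 10^6 m³
A = ΔV / (Sy × Δh) = 1.78 × 10^6 / (0.043 × 2.38) = 1.739 × 10^7 m²
A = 1.739 × 10^7 m² = 1739 ha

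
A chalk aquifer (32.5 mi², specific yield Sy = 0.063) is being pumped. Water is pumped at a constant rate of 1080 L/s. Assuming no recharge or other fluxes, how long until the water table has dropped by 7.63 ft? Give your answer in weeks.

t ≈ 18.9 weeks

A = 32.5 mi² = 8.417 × 10^7 m²
Δh = 7.63 ft = 2.326 m
ΔV = Sy × A × Δh = 0.063 × 8.417 × 10^7 × 2.326 = 1.233 × 10^7 m³
Q = 1080 L/s = 93310 m³/d
t = ΔV / Q = 1.233 × 10^7 m³ / 93310 m³/d = 132.2 d
t = 132.2 d ≈ 18.88 weeks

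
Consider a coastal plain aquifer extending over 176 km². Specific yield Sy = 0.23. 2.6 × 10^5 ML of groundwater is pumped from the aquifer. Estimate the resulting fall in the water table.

A = 176 km² = 1.76 × 10^8 m²
ΔV = 2.6 × 10^5 ML = 2.6 × 10^8 m³
Δh = ΔV / (Sy × A) = 2.6 × 10^8 m³ / (0.23 × 1.76 × 10^8 m²) = 6.423 m

Δh ≈ 6.42 m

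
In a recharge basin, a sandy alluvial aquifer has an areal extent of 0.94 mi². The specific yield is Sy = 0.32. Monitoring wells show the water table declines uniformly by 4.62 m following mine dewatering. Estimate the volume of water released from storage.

ΔV ≈ 3.6 × 10^6 m³

A = 0.94 mi² = 2.435 × 10^6 m²
ΔV = Sy × A × Δh = 0.32 × 2.435 × 10^6 m² × 4.62 m = 3.599 × 10^6 m³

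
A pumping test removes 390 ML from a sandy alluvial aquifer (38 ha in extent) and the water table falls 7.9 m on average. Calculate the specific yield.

Sy ≈ 0.13

A = 38 ha = 3.8 × 10^5 m²
ΔV = 390 ML = 3.9 × 10^5 m³
Sy = ΔV / (A × Δh) = 3.9 × 10^5 m³ / (3.8 × 10^5 m² × 7.9 m) = 0.1299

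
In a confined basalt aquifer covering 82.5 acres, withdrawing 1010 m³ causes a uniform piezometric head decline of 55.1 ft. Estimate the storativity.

A = 82.5 acres = 3.339 × 10^5 m²
Δh = 55.1 ft = 16.79 m
S = ΔV / (A × Δh) = 1010 m³ / (3.339 × 10^5 m² × 16.79 m) = 1.801 × 10^-4

S ≈ 1.8 × 10^-4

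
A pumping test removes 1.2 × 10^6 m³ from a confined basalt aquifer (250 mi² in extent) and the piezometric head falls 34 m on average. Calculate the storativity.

S ≈ 5.5 × 10^-5

A = 250 mi² = 6.475 × 10^8 m²
S = ΔV / (A × Δh) = 1.2 × 10^6 m³ / (6.475 × 10^8 m² × 34 m) = 5.451 × 10^-5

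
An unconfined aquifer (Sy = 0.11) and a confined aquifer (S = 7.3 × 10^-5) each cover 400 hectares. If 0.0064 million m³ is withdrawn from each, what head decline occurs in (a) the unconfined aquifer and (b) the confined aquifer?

A = 400 hectares = 4 × 10^6 m²
ΔV = 0.0064 million m³ = 6400 m³
Unconfined: Δh_u = ΔV/(Sy·A) = 6400/(0.11 × 4 × 10^6) = 0.01455 m
Confined: Δh_c = ΔV/(S·A) = 6400/(7.3 × 10^-5 × 4 × 10^6) = 21.92 m

Δh_u ≈ 0.0145 m; Δh_c ≈ 21.9 m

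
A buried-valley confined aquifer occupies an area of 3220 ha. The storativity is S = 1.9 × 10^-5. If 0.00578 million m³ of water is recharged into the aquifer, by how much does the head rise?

A = 3220 ha = 3.22 × 10^7 m²
ΔV = 0.00578 million m³ = 5780 m³
Δh = ΔV / (S × A) = 5780 m³ / (1.9 × 10^-5 × 3.22 × 10^7 m²) = 9.448 m

Δh ≈ 9.45 m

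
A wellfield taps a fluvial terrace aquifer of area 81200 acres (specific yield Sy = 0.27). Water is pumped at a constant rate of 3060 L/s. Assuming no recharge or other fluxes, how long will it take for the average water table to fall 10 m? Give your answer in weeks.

t ≈ 479 weeks

A = 81200 acres = 3.286 × 10^8 m²
ΔV = Sy × A × Δh = 0.27 × 3.286 × 10^8 × 10 = 8.872 × 10^8 m³
Q = 3060 L/s = 2.644 × 10^5 m³/d
t = ΔV / Q = 8.872 × 10^8 m³ / 2.644 × 10^5 m³/d = 3356 d
t = 3356 d ≈ 479.4 weeks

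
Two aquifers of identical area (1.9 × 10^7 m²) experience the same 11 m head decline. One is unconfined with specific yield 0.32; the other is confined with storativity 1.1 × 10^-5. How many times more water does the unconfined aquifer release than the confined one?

Unconfined: ΔV_u = Sy × A × Δh = 0.32 × 1.9 × 10^7 × 11 = 6.688 × 10^7 m³
Confined: ΔV_c = S × A × Δh = 1.1 × 10^-5 × 1.9 × 10^7 × 11 = 2299 m³
Ratio = ΔV_u / ΔV_c = Sy / S = 0.32 / 1.1 × 10^-5 = 29090

ΔV_u / ΔV_c ≈ 29100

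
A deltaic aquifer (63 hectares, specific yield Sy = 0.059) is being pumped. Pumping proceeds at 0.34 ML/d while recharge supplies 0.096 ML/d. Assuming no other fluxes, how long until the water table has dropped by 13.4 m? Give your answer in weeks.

A = 63 hectares = 6.3 × 10^5 m²
ΔV = Sy × A × Δh = 0.059 × 6.3 × 10^5 × 13.4 = 4.981 × 10^5 m³
Net withdrawal = 0.34 − 0.096 = 0.244 ML/d = 244 m³/d
t = ΔV / Q = 4.981 × 10^5 m³ / 244 m³/d = 2041 d
t = 2041 d ≈ 291.6 weeks

t ≈ 292 weeks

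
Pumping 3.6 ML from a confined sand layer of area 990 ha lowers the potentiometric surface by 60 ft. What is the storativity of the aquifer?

S ≈ 2 × 10^-5

A = 990 ha = 9.9 × 10^6 m²
Δh = 60 ft = 18.29 m
ΔV = 3.6 ML = 3600 m³
S = ΔV / (A × Δh) = 3600 m³ / (9.9 × 10^6 m² × 18.29 m) = 1.988 × 10^-5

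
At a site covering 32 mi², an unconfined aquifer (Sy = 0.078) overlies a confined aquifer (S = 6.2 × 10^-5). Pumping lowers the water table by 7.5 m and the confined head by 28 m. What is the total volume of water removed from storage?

A = 32 mi² = 8.288 × 10^7 m²
Unconfined: ΔV_u = Sy × A × Δh_u = 0.078 × 8.288 × 10^7 × 7.5 = 4.848 × 10^7 m³
Confined: ΔV_c = S × A × Δh_c = 6.2 × 10^-5 × 8.288 × 10^7 × 28 = 1.439 × 10^5 m³
Total ΔV = 4.848 × 10^7 + 1.439 × 10^5 = 4.863 × 10^7 m³

ΔV ≈ 4.86 × 10^7 m³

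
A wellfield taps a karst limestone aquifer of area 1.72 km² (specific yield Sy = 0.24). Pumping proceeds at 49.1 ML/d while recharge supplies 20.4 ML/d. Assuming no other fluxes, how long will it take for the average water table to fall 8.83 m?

t ≈ 127 days

A = 1.72 km² = 1.72 × 10^6 m²
ΔV = Sy × A × Δh = 0.24 × 1.72 × 10^6 × 8.83 = 3.645 × 10^6 m³
Net withdrawal = 49.1 − 20.4 = 28.7 ML/d = 28700 m³/d
t = ΔV / Q = 3.645 × 10^6 m³ / 28700 m³/d = 127 d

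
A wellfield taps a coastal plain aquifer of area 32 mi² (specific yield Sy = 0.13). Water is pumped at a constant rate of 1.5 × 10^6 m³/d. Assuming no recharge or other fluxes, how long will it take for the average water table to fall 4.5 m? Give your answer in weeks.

A = 32 mi² = 8.288 × 10^7 m²
ΔV = Sy × A × Δh = 0.13 × 8.288 × 10^7 × 4.5 = 4.848 × 10^7 m³
t = ΔV / Q = 4.848 × 10^7 m³ / 1.5 × 10^6 m³/d = 32.32 d
t = 32.32 d ≈ 4.618 weeks

t ≈ 4.62 weeks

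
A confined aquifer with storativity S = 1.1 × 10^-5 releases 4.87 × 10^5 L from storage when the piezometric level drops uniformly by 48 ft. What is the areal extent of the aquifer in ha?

A ≈ 303 ha

Δh = 48 ft = 14.63 m
ΔV = 4.87 × 10^5 L = 487 m³
A = ΔV / (S × Δh) = 487 / (1.1 × 10^-5 × 14.63) = 3.026 × 10^6 m²
A = 3.026 × 10^6 m² = 302.6 ha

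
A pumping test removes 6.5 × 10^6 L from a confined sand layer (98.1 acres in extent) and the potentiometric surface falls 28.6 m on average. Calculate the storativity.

A = 98.1 acres = 3.97 × 10^5 m²
ΔV = 6.5 × 10^6 L = 6500 m³
S = ΔV / (A × Δh) = 6500 m³ / (3.97 × 10^5 m² × 28.6 m) = 5.725 × 10^-4

S ≈ 5.7 × 10^-4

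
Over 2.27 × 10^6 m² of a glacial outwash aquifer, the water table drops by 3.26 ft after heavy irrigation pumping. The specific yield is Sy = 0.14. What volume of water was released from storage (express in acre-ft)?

Δh = 3.26 ft = 0.9936 m
ΔV = Sy × A × Δh = 0.14 × 2.27 × 10^6 m² × 0.9936 m = 3.158 × 10^5 m³
ΔV = 3.158 × 10^5 m³ = 256 acre-ft

ΔV ≈ 256 acre-ft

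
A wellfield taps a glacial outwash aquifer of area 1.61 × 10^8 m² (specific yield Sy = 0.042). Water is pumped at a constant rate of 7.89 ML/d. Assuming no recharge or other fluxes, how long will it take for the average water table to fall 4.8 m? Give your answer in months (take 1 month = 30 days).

t ≈ 137 months

ΔV = Sy × A × Δh = 0.042 × 1.61 × 10^8 × 4.8 = 3.246 × 10^7 m³
Q = 7.89 ML/d = 7890 m³/d
t = ΔV / Q = 3.246 × 10^7 m³ / 7890 m³/d = 4114 d
t = 4114 d ≈ 137.1 months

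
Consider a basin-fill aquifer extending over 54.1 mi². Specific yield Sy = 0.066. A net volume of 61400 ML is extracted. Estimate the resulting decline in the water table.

A = 54.1 mi² = 1.401 × 10^8 m²
ΔV = 61400 ML = 6.14 × 10^7 m³
Δh = ΔV / (Sy × A) = 6.14 × 10^7 m³ / (0.066 × 1.401 × 10^8 m²) = 6.639 m

Δh ≈ 6.64 m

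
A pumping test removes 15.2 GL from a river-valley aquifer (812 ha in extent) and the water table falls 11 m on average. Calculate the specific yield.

Sy ≈ 0.17

A = 812 ha = 8.12 × 10^6 m²
ΔV = 15.2 GL = 1.52 × 10^7 m³
Sy = ΔV / (A × Δh) = 1.52 × 10^7 m³ / (8.12 × 10^6 m² × 11 m) = 0.1702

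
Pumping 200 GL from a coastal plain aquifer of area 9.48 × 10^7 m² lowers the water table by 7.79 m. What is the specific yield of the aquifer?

ΔV = 200 GL = 2 × 10^8 m³
Sy = ΔV / (A × Δh) = 2 × 10^8 m³ / (9.48 × 10^7 m² × 7.79 m) = 0.2708

Sy ≈ 0.27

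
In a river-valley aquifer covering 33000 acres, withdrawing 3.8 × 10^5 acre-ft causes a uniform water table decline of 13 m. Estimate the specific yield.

A = 33000 acres = 1.335 × 10^8 m²
ΔV = 3.8 × 10^5 acre-ft = 4.687 × 10^8 m³
Sy = ΔV / (A × Δh) = 4.687 × 10^8 m³ / (1.335 × 10^8 m² × 13 m) = 0.27

Sy ≈ 0.27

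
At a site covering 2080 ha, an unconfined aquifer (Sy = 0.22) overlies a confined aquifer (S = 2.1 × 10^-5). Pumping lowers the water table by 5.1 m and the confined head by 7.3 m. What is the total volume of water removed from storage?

A = 2080 ha = 2.08 × 10^7 m²
Unconfined: ΔV_u = Sy × A × Δh_u = 0.22 × 2.08 × 10^7 × 5.1 = 2.334 × 10^7 m³
Confined: ΔV_c = S × A × Δh_c = 2.1 × 10^-5 × 2.08 × 10^7 × 7.3 = 3189 m³
Total ΔV = 2.334 × 10^7 + 3189 = 2.334 × 10^7 m³

ΔV ≈ 2.33 × 10^7 m³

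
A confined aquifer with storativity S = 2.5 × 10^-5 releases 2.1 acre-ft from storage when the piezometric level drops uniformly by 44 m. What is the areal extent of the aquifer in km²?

ΔV = 2.1 acre-ft = 2590 m³
A = ΔV / (S × Δh) = 2590 / (2.5 × 10^-5 × 44) = 2.355 × 10^6 m²
A = 2.355 × 10^6 m² = 2.355 km²

A ≈ 2.35 km²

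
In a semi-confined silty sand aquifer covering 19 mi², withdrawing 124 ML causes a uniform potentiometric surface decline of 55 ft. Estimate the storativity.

A = 19 mi² = 4.921 × 10^7 m²
Δh = 55 ft = 16.76 m
ΔV = 124 ML = 1.24 × 10^5 m³
S = ΔV / (A × Δh) = 1.24 × 10^5 m³ / (4.921 × 10^7 m² × 16.76 m) = 1.503 × 10^-4

S ≈ 1.5 × 10^-4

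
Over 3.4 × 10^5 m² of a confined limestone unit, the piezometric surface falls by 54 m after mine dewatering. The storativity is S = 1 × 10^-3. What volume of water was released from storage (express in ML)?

ΔV ≈ 18.4 ML

ΔV = S × A × Δh = 0.001 × 3.4 × 10^5 m² × 54 m = 18360 m³
ΔV = 18360 m³ = 18.36 ML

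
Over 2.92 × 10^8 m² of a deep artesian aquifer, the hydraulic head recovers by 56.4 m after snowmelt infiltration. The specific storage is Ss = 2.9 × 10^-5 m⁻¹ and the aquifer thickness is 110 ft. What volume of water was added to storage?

b = 110 ft = 33.53 m
S = Ss × b = 2.9 × 10^-5 m⁻¹ × 33.53 m = 9.723 × 10^-4
ΔV = S × A × Δh = 9.723 × 10^-4 × 2.92 × 10^8 m² × 56.4 m = 1.601 × 10^7 m³

ΔV ≈ 1.6 × 10^7 m³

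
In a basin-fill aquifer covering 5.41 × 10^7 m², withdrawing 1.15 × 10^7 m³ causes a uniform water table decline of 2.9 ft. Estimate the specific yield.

Δh = 2.9 ft = 0.8839 m
Sy = ΔV / (A × Δh) = 1.15 × 10^7 m³ / (5.41 × 10^7 m² × 0.8839 m) = 0.2405

Sy ≈ 0.24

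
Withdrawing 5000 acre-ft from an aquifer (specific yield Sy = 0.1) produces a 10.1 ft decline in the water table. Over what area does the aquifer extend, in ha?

Δh = 10.1 ft = 3.078 m
ΔV = 5000 acre-ft = 6.167 × 10^6 m³
A = ΔV / (Sy × Δh) = 6.167 × 10^6 / (0.1 × 3.078) = 2.003 × 10^7 m²
A = 2.003 × 10^7 m² = 2003 ha

A ≈ 2000 ha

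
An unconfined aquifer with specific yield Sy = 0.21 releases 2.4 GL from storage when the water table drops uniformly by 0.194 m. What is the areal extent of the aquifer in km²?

A ≈ 58.9 km²

ΔV = 2.4 GL = 2.4 × 10^6 m³
A = ΔV / (Sy × Δh) = 2.4 × 10^6 / (0.21 × 0.194) = 5.891 × 10^7 m²
A = 5.891 × 10^7 m² = 58.91 km²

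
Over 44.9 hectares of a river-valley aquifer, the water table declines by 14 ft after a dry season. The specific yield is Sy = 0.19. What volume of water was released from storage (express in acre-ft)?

A = 44.9 hectares = 4.49 × 10^5 m²
Δh = 14 ft = 4.267 m
ΔV = Sy × A × Δh = 0.19 × 4.49 × 10^5 m² × 4.267 m = 3.64 × 10^5 m³
ΔV = 3.64 × 10^5 m³ = 295.1 acre-ft

ΔV ≈ 295 acre-ft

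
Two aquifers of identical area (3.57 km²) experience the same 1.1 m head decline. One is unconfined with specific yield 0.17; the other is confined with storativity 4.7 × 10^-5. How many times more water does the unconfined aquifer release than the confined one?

A = 3.57 km² = 3.57 × 10^6 m²
Unconfined: ΔV_u = Sy × A × Δh = 0.17 × 3.57 × 10^6 × 1.1 = 6.676 × 10^5 m³
Confined: ΔV_c = S × A × Δh = 4.7 × 10^-5 × 3.57 × 10^6 × 1.1 = 184.6 m³
Ratio = ΔV_u / ΔV_c = Sy / S = 0.17 / 4.7 × 10^-5 = 3617

ΔV_u / ΔV_c ≈ 3620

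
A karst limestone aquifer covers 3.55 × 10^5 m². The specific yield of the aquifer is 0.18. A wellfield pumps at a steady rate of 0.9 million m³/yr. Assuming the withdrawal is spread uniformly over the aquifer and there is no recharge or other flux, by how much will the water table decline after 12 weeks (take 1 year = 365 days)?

Δh ≈ 3.24 m

Q = 0.9 million m³/yr = 2466 m³/d
t = 12 weeks = 84 d
ΔV = Q × t = 2466 m³/d × 84 d = 2.071 × 10^5 m³
Δh = ΔV / (Sy × A) = 2.071 × 10^5 / (0.18 × 3.55 × 10^5) = 3.241 m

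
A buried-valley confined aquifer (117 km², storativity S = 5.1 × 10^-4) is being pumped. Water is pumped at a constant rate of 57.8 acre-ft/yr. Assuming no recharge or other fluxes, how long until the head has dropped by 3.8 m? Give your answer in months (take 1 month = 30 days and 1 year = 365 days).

t ≈ 38.7 months

A = 117 km² = 1.17 × 10^8 m²
ΔV = S × A × Δh = 5.1 × 10^-4 × 1.17 × 10^8 × 3.8 = 2.267 × 10^5 m³
Q = 57.8 acre-ft/yr = 195.3 m³/d
t = ΔV / Q = 2.267 × 10^5 m³ / 195.3 m³/d = 1161 d
t = 1161 d ≈ 38.69 months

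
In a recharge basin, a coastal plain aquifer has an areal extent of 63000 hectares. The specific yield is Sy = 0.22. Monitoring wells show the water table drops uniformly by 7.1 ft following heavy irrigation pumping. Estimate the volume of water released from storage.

A = 63000 hectares = 6.3 × 10^8 m²
Δh = 7.1 ft = 2.164 m
ΔV = Sy × A × Δh = 0.22 × 6.3 × 10^8 m² × 2.164 m = 2.999 × 10^8 m³

ΔV ≈ 3 × 10^8 m³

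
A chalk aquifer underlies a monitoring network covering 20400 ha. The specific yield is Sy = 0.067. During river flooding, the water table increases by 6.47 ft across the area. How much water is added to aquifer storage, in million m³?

A = 20400 ha = 2.04 × 10^8 m²
Δh = 6.47 ft = 1.972 m
ΔV = Sy × A × Δh = 0.067 × 2.04 × 10^8 m² × 1.972 m = 2.695 × 10^7 m³
ΔV = 2.695 × 10^7 m³ = 26.95 million m³

ΔV ≈ 27 million m³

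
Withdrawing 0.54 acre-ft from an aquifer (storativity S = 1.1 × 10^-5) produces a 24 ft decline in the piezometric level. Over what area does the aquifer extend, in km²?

A ≈ 8.28 km²

Δh = 24 ft = 7.315 m
ΔV = 0.54 acre-ft = 666.1 m³
A = ΔV / (S × Δh) = 666.1 / (1.1 × 10^-5 × 7.315) = 8.278 × 10^6 m²
A = 8.278 × 10^6 m² = 8.278 km²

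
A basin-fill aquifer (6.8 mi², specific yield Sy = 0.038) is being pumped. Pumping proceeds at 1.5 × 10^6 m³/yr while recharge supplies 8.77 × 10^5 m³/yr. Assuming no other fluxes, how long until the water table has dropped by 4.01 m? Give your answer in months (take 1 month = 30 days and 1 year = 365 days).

t ≈ 52.4 months

A = 6.8 mi² = 1.761 × 10^7 m²
ΔV = Sy × A × Δh = 0.038 × 1.761 × 10^7 × 4.01 = 2.684 × 10^6 m³
Net withdrawal = 1.5 × 10^6 − 8.77 × 10^5 = 6.23 × 10^5 m³/yr = 1707 m³/d
t = ΔV / Q = 2.684 × 10^6 m³ / 1707 m³/d = 1572 d
t = 1572 d ≈ 52.41 months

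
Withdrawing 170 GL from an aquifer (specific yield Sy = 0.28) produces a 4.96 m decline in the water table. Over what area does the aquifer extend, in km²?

ΔV = 170 GL = 1.7 × 10^8 m³
A = ΔV / (Sy × Δh) = 1.7 × 10^8 / (0.28 × 4.96) = 1.224 × 10^8 m²
A = 1.224 × 10^8 m² = 122.4 km²

A ≈ 122 km²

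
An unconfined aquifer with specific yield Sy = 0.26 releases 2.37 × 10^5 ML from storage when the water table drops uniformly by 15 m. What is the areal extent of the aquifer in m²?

A ≈ 6.08 × 10^7 m²

ΔV = 2.37 × 10^5 ML = 2.37 × 10^8 m³
A = ΔV / (Sy × Δh) = 2.37 × 10^8 / (0.26 × 15) = 6.077 × 10^7 m²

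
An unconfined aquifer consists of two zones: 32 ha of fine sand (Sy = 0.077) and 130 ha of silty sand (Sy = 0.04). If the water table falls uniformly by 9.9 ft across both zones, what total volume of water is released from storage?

ΔV ≈ 2.31 × 10^5 m³

A₁ = 32 ha = 3.2 × 10^5 m²; A₂ = 130 ha = 1.3 × 10^6 m²
Δh = 9.9 ft = 3.018 m
ΔV₁ = 0.077 × 3.2 × 10^5 × 3.018 = 74350 m³
ΔV₂ = 0.04 × 1.3 × 10^6 × 3.018 = 1.569 × 10^5 m³
ΔV = ΔV₁ + ΔV₂ = 2.313 × 10^5 m³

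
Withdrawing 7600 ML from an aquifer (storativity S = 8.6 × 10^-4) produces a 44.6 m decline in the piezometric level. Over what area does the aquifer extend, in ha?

A ≈ 19800 ha

ΔV = 7600 ML = 7.6 × 10^6 m³
A = ΔV / (S × Δh) = 7.6 × 10^6 / (8.6 × 10^-4 × 44.6) = 1.981 × 10^8 m²
A = 1.981 × 10^8 m² = 19810 ha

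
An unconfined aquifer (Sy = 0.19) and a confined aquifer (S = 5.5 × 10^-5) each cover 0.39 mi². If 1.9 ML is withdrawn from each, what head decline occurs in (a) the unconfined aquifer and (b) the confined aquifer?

Δh_u ≈ 0.0099 m; Δh_c ≈ 34.2 m

A = 0.39 mi² = 1.01 × 10^6 m²
ΔV = 1.9 ML = 1900 m³
Unconfined: Δh_u = ΔV/(Sy·A) = 1900/(0.19 × 1.01 × 10^6) = 0.0099 m
Confined: Δh_c = ΔV/(S·A) = 1900/(5.5 × 10^-5 × 1.01 × 10^6) = 34.2 m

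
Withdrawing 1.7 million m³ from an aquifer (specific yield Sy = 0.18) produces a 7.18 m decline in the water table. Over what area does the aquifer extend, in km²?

ΔV = 1.7 million m³ = 1.7 × 10^6 m³
A = ΔV / (Sy × Δh) = 1.7 × 10^6 / (0.18 × 7.18) = 1.315 × 10^6 m²
A = 1.315 × 10^6 m² = 1.315 km²

A ≈ 1.32 km²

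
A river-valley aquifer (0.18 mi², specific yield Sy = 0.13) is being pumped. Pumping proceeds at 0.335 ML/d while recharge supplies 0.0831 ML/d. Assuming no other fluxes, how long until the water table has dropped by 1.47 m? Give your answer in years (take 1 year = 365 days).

t ≈ 0.969 years

A = 0.18 mi² = 4.662 × 10^5 m²
ΔV = Sy × A × Δh = 0.13 × 4.662 × 10^5 × 1.47 = 89090 m³
Net withdrawal = 0.335 − 0.0831 = 0.2519 ML/d = 251.9 m³/d
t = ΔV / Q = 89090 m³ / 251.9 m³/d = 353.7 d
t = 353.7 d ≈ 0.969 years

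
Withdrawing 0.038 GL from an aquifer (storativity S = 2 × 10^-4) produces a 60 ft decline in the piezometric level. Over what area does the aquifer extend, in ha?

Δh = 60 ft = 18.29 m
ΔV = 0.038 GL = 38000 m³
A = ΔV / (S × Δh) = 38000 / (2 × 10^-4 × 18.29) = 1.039 × 10^7 m²
A = 1.039 × 10^7 m² = 1039 ha

A ≈ 1040 ha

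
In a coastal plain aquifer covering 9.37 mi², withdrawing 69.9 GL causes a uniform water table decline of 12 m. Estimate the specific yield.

Sy ≈ 0.24

A = 9.37 mi² = 2.427 × 10^7 m²
ΔV = 69.9 GL = 6.99 × 10^7 m³
Sy = ΔV / (A × Δh) = 6.99 × 10^7 m³ / (2.427 × 10^7 m² × 12 m) = 0.24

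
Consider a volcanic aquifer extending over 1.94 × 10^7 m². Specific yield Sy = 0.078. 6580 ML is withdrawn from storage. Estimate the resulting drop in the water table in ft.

ΔV = 6580 ML = 6.58 × 10^6 m³
Δh = ΔV / (Sy × A) = 6.58 × 10^6 m³ / (0.078 × 1.94 × 10^7 m²) = 4.348 m
Δh = 4.348 m = 14.27 ft

Δh ≈ 14.3 ft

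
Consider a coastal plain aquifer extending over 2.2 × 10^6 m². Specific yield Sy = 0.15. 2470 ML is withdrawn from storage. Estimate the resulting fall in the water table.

ΔV = 2470 ML = 2.47 × 10^6 m³
Δh = ΔV / (Sy × A) = 2.47 × 10^6 m³ / (0.15 × 2.2 × 10^6 m²) = 7.485 m

Δh ≈ 7.48 m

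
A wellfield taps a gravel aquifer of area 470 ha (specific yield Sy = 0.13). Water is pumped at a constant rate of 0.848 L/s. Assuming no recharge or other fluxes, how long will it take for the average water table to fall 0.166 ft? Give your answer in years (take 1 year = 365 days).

t ≈ 1.16 years

A = 470 ha = 4.7 × 10^6 m²
Δh = 0.166 ft = 0.0506 m
ΔV = Sy × A × Δh = 0.13 × 4.7 × 10^6 × 0.0506 = 30910 m³
Q = 0.848 L/s = 73.27 m³/d
t = ΔV / Q = 30910 m³ / 73.27 m³/d = 421.9 d
t = 421.9 d ≈ 1.156 years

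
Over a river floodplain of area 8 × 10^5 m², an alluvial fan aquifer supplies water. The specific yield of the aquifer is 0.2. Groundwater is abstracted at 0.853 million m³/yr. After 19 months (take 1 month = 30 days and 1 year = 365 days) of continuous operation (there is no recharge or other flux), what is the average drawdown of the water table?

Q = 0.853 million m³/yr = 2337 m³/d
t = 19 months = 570 d
ΔV = Q × t = 2337 m³/d × 570 d = 1.332 × 10^6 m³
Δh = ΔV / (Sy × A) = 1.332 × 10^6 / (0.2 × 8 × 10^5) = 8.326 m

Δh ≈ 8.33 m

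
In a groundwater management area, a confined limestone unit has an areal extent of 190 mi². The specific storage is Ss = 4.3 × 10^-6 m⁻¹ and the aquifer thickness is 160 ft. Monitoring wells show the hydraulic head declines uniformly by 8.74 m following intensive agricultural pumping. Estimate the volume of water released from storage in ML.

b = 160 ft = 48.77 m
S = Ss × b = 4.3 × 10^-6 m⁻¹ × 48.77 m = 2.097 × 10^-4
A = 190 mi² = 4.921 × 10^8 m²
ΔV = S × A × Δh = 2.097 × 10^-4 × 4.921 × 10^8 m² × 8.74 m = 9.019 × 10^5 m³
ΔV = 9.019 × 10^5 m³ = 901.9 ML

ΔV ≈ 902 ML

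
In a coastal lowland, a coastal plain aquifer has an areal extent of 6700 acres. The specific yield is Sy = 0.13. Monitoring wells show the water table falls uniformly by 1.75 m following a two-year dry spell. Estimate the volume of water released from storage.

A = 6700 acres = 2.711 × 10^7 m²
ΔV = Sy × A × Δh = 0.13 × 2.711 × 10^7 m² × 1.75 m = 6.168 × 10^6 m³

ΔV ≈ 6.17 × 10^6 m³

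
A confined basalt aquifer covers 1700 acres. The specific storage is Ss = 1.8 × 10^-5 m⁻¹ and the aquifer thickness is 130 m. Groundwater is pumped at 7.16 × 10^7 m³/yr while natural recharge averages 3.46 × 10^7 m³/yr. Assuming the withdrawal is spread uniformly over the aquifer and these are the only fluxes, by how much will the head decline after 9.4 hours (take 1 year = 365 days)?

Δh ≈ 2.47 m

S = Ss × b = 1.8 × 10^-5 m⁻¹ × 130 m = 2.34 × 10^-3
A = 1700 acres = 6.88 × 10^6 m²
Net abstraction = 7.16 × 10^7 − 3.46 × 10^7 = 3.7 × 10^7 m³/yr
Q_net = 3.7 × 10^7 m³/yr = 1.014 × 10^5 m³/d
t = 9.4 hours = 0.3917 d
ΔV = Q × t = 1.014 × 10^5 m³/d × 0.3917 d = 39700 m³
Δh = ΔV / (S × A) = 39700 / (0.00234 × 6.88 × 10^6) = 2.466 m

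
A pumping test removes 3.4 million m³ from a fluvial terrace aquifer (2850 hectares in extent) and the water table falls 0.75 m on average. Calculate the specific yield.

Sy ≈ 0.16

A = 2850 hectares = 2.85 × 10^7 m²
ΔV = 3.4 million m³ = 3.4 × 10^6 m³
Sy = ΔV / (A × Δh) = 3.4 × 10^6 m³ / (2.85 × 10^7 m² × 0.75 m) = 0.1591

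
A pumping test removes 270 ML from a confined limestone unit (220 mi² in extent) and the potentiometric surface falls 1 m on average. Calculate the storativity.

A = 220 mi² = 5.698 × 10^8 m²
ΔV = 270 ML = 2.7 × 10^5 m³
S = ΔV / (A × Δh) = 2.7 × 10^5 m³ / (5.698 × 10^8 m² × 1 m) = 4.739 × 10^-4

S ≈ 4.7 × 10^-4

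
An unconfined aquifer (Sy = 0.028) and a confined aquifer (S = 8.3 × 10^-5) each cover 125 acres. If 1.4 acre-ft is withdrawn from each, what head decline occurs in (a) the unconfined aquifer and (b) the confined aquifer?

A = 125 acres = 5.059 × 10^5 m²
ΔV = 1.4 acre-ft = 1727 m³
Unconfined: Δh_u = ΔV/(Sy·A) = 1727/(0.028 × 5.059 × 10^5) = 0.1219 m
Confined: Δh_c = ΔV/(S·A) = 1727/(8.3 × 10^-5 × 5.059 × 10^5) = 41.13 m

Δh_u ≈ 0.122 m; Δh_c ≈ 41.1 m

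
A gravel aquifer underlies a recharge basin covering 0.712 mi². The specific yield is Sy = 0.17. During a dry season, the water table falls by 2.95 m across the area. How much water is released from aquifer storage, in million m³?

A = 0.712 mi² = 1.844 × 10^6 m²
ΔV = Sy × A × Δh = 0.17 × 1.844 × 10^6 m² × 2.95 m = 9.248 × 10^5 m³
ΔV = 9.248 × 10^5 m³ = 0.9248 million m³

ΔV ≈ 0.925 million m³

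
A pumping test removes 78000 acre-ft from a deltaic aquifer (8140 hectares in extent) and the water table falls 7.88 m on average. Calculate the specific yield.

Sy ≈ 0.15

A = 8140 hectares = 8.14 × 10^7 m²
ΔV = 78000 acre-ft = 9.621 × 10^7 m³
Sy = ΔV / (A × Δh) = 9.621 × 10^7 m³ / (8.14 × 10^7 m² × 7.88 m) = 0.15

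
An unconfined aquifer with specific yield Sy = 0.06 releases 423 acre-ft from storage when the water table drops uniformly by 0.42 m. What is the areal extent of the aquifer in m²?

ΔV = 423 acre-ft = 5.218 × 10^5 m³
A = ΔV / (Sy × Δh) = 5.218 × 10^5 / (0.06 × 0.42) = 2.07 × 10^7 m²

A ≈ 2.07 × 10^7 m²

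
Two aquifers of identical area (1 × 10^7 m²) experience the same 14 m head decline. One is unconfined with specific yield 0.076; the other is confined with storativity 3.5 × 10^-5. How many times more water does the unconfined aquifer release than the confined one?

ΔV_u / ΔV_c ≈ 2170

Unconfined: ΔV_u = Sy × A × Δh = 0.076 × 1 × 10^7 × 14 = 1.064 × 10^7 m³
Confined: ΔV_c = S × A × Δh = 3.5 × 10^-5 × 1 × 10^7 × 14 = 4900 m³
Ratio = ΔV_u / ΔV_c = Sy / S = 0.076 / 3.5 × 10^-5 = 2171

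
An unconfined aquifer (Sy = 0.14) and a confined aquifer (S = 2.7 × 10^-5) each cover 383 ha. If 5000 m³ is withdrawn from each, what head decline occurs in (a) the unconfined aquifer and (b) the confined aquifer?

A = 383 ha = 3.83 × 10^6 m²
Unconfined: Δh_u = ΔV/(Sy·A) = 5000/(0.14 × 3.83 × 10^6) = 0.009325 m
Confined: Δh_c = ΔV/(S·A) = 5000/(2.7 × 10^-5 × 3.83 × 10^6) = 48.35 m

Δh_u ≈ 0.00932 m; Δh_c ≈ 48.4 m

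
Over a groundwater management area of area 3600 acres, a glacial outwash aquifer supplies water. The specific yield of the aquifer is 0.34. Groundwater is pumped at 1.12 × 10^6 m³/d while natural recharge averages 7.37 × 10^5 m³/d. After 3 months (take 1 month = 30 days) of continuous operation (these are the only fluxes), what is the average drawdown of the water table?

Δh ≈ 6.96 m

A = 3600 acres = 1.457 × 10^7 m²
Net abstraction = 1.12 × 10^6 − 7.37 × 10^5 = 3.83 × 10^5 m³/d
t = 3 months = 90 d
ΔV = Q × t = 3.83 × 10^5 m³/d × 90 d = 3.447 × 10^7 m³
Δh = ΔV / (Sy × A) = 3.447 × 10^7 / (0.34 × 1.457 × 10^7) = 6.959 m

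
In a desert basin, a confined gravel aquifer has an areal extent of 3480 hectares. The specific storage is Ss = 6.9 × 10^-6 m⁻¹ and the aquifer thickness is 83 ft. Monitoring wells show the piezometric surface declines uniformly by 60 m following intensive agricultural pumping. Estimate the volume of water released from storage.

ΔV ≈ 3.64 × 10^5 m³

b = 83 ft = 25.3 m
S = Ss × b = 6.9 × 10^-6 m⁻¹ × 25.3 m = 1.746 × 10^-4
A = 3480 hectares = 3.48 × 10^7 m²
ΔV = S × A × Δh = 1.746 × 10^-4 × 3.48 × 10^7 m² × 60 m = 3.645 × 10^5 m³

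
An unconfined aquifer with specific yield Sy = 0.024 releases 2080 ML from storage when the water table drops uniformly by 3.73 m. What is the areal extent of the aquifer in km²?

ΔV = 2080 ML = 2.08 × 10^6 m³
A = ΔV / (Sy × Δh) = 2.08 × 10^6 / (0.024 × 3.73) = 2.324 × 10^7 m²
A = 2.324 × 10^7 m² = 23.24 km²

A ≈ 23.2 km²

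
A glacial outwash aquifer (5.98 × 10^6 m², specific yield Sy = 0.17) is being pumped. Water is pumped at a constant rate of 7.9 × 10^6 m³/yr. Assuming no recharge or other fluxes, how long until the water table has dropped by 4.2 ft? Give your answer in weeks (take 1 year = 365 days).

t ≈ 8.59 weeks

Δh = 4.2 ft = 1.28 m
ΔV = Sy × A × Δh = 0.17 × 5.98 × 10^6 × 1.28 = 1.301 × 10^6 m³
Q = 7.9 × 10^6 m³/yr = 21640 m³/d
t = ΔV / Q = 1.301 × 10^6 m³ / 21640 m³/d = 60.13 d
t = 60.13 d ≈ 8.59 weeks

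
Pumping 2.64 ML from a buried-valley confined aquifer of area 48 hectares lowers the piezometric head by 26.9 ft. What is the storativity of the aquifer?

A = 48 hectares = 4.8 × 10^5 m²
Δh = 26.9 ft = 8.199 m
ΔV = 2.64 ML = 2640 m³
S = ΔV / (A × Δh) = 2640 m³ / (4.8 × 10^5 m² × 8.199 m) = 6.708 × 10^-4

S ≈ 6.7 × 10^-4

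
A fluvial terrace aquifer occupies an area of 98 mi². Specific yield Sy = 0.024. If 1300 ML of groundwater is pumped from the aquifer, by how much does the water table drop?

A = 98 mi² = 2.538 × 10^8 m²
ΔV = 1300 ML = 1.3 × 10^6 m³
Δh = ΔV / (Sy × A) = 1.3 × 10^6 m³ / (0.024 × 2.538 × 10^8 m²) = 0.2134 m

Δh ≈ 0.213 m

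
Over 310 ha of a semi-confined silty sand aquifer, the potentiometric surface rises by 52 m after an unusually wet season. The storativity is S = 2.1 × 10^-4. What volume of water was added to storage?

A = 310 ha = 3.1 × 10^6 m²
ΔV = S × A × Δh = 2.1 × 10^-4 × 3.1 × 10^6 m² × 52 m = 33850 m³

ΔV ≈ 33900 m³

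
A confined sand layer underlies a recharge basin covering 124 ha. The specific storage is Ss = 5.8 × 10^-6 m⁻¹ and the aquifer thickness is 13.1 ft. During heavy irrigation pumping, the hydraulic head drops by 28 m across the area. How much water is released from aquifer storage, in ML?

b = 13.1 ft = 3.993 m
S = Ss × b = 5.8 × 10^-6 m⁻¹ × 3.993 m = 2.316 × 10^-5
A = 124 ha = 1.24 × 10^6 m²
ΔV = S × A × Δh = 2.316 × 10^-5 × 1.24 × 10^6 m² × 28 m = 804.1 m³
ΔV = 804.1 m³ = 0.8041 ML

ΔV ≈ 0.804 ML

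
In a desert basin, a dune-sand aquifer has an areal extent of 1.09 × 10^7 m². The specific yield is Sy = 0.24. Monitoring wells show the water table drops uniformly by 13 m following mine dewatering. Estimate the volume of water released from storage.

ΔV ≈ 3.4 × 10^7 m³

ΔV = Sy × A × Δh = 0.24 × 1.09 × 10^7 m² × 13 m = 3.401 × 10^7 m³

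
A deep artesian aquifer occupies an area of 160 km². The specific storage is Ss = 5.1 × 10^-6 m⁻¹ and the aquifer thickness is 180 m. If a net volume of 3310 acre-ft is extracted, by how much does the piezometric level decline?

S = Ss × b = 5.1 × 10^-6 m⁻¹ × 180 m = 9.18 × 10^-4
A = 160 km² = 1.6 × 10^8 m²
ΔV = 3310 acre-ft = 4.083 × 10^6 m³
Δh = ΔV / (S × A) = 4.083 × 10^6 m³ / (9.18 × 10^-4 × 1.6 × 10^8 m²) = 27.8 m

Δh ≈ 27.8 m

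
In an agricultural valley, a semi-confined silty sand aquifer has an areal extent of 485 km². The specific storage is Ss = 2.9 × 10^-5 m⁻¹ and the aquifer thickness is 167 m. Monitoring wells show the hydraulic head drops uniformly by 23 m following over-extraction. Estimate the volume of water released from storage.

S = Ss × b = 2.9 × 10^-5 m⁻¹ × 167 m = 4.843 × 10^-3
A = 485 km² = 4.85 × 10^8 m²
ΔV = S × A × Δh = 0.004843 × 4.85 × 10^8 m² × 23 m = 5.402 × 10^7 m³

ΔV ≈ 5.4 × 10^7 m³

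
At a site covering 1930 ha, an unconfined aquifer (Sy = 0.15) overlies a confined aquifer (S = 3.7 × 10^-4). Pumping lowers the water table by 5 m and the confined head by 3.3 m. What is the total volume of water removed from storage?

A = 1930 ha = 1.93 × 10^7 m²
Unconfined: ΔV_u = Sy × A × Δh_u = 0.15 × 1.93 × 10^7 × 5 = 1.448 × 10^7 m³
Confined: ΔV_c = S × A × Δh_c = 3.7 × 10^-4 × 1.93 × 10^7 × 3.3 = 23570 m³
Total ΔV = 1.448 × 10^7 + 23570 = 1.45 × 10^7 m³

ΔV ≈ 1.45 × 10^7 m³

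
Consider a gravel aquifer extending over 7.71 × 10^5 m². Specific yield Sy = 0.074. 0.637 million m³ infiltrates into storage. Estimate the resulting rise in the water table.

ΔV = 0.637 million m³ = 6.37 × 10^5 m³
Δh = ΔV / (Sy × A) = 6.37 × 10^5 m³ / (0.074 × 7.71 × 10^5 m²) = 11.16 m

Δh ≈ 11.2 m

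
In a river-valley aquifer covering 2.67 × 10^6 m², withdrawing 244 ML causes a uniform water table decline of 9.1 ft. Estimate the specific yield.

Δh = 9.1 ft = 2.774 m
ΔV = 244 ML = 2.44 × 10^5 m³
Sy = ΔV / (A × Δh) = 2.44 × 10^5 m³ / (2.67 × 10^6 m² × 2.774 m) = 0.03295

Sy ≈ 0.033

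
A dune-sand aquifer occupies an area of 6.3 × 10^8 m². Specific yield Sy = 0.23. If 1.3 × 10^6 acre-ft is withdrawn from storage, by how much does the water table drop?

Δh ≈ 11.1 m

ΔV = 1.3 × 10^6 acre-ft = 1.604 × 10^9 m³
Δh = ΔV / (Sy × A) = 1.604 × 10^9 m³ / (0.23 × 6.3 × 10^8 m²) = 11.07 m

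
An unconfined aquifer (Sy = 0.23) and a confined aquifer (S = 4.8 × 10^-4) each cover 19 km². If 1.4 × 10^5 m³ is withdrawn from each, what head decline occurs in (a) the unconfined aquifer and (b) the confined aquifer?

A = 19 km² = 1.9 × 10^7 m²
Unconfined: Δh_u = ΔV/(Sy·A) = 1.4 × 10^5/(0.23 × 1.9 × 10^7) = 0.03204 m
Confined: Δh_c = ΔV/(S·A) = 1.4 × 10^5/(4.8 × 10^-4 × 1.9 × 10^7) = 15.35 m

Δh_u ≈ 0.032 m; Δh_c ≈ 15.4 m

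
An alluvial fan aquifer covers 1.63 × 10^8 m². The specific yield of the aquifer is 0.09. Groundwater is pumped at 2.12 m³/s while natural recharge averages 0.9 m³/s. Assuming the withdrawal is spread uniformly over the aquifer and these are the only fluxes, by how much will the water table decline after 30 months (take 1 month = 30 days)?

Δh ≈ 6.47 m

Net abstraction = 2.12 − 0.9 = 1.22 m³/s
Q_net = 1.22 m³/s = 1.054 × 10^5 m³/d
t = 30 months = 900 d
ΔV = Q × t = 1.054 × 10^5 m³/d × 900 d = 9.487 × 10^7 m³
Δh = ΔV / (Sy × A) = 9.487 × 10^7 / (0.09 × 1.63 × 10^8) = 6.467 m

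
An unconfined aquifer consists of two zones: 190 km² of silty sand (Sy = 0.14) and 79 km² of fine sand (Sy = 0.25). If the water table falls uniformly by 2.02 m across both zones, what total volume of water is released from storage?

ΔV ≈ 9.36 × 10^7 m³

A₁ = 190 km² = 1.9 × 10^8 m²; A₂ = 79 km² = 7.9 × 10^7 m²
ΔV₁ = 0.14 × 1.9 × 10^8 × 2.02 = 5.373 × 10^7 m³
ΔV₂ = 0.25 × 7.9 × 10^7 × 2.02 = 3.99 × 10^7 m³
ΔV = ΔV₁ + ΔV₂ = 9.363 × 10^7 m³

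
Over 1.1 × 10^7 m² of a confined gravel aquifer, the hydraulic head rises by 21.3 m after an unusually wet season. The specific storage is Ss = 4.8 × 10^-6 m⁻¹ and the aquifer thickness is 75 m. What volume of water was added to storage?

ΔV ≈ 84300 m³

S = Ss × b = 4.8 × 10^-6 m⁻¹ × 75 m = 3.6 × 10^-4
ΔV = S × A × Δh = 3.6 × 10^-4 × 1.1 × 10^7 m² × 21.3 m = 84350 m³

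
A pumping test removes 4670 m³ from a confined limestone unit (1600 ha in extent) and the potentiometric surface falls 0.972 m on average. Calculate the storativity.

S ≈ 3 × 10^-4

A = 1600 ha = 1.6 × 10^7 m²
S = ΔV / (A × Δh) = 4670 m³ / (1.6 × 10^7 m² × 0.972 m) = 3.003 × 10^-4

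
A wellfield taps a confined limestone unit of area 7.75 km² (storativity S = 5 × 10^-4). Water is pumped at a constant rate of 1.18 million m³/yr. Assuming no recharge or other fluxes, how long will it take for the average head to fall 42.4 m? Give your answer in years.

A = 7.75 km² = 7.75 × 10^6 m²
ΔV = S × A × Δh = 5 × 10^-4 × 7.75 × 10^6 × 42.4 = 1.643 × 10^5 m³
Q = 1.18 million m³/yr = 3233 m³/d
t = ΔV / Q = 1.643 × 10^5 m³ / 3233 m³/d = 50.82 d
t = 50.82 d ≈ 0.1392 years

t ≈ 0.139 years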